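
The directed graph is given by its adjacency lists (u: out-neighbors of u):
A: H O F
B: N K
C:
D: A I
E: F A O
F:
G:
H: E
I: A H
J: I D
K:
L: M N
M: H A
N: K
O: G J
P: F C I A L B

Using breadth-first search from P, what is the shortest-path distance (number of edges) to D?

4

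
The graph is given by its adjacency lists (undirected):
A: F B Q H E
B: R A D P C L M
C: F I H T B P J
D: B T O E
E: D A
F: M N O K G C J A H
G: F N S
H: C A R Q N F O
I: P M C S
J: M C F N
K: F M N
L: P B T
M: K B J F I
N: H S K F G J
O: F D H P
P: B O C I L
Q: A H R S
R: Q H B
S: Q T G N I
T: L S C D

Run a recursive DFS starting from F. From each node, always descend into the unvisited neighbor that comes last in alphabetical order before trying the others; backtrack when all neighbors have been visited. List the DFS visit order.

Visit F
F → O
O → P
P → L
L → T
T → S
S → Q
Q → R
R → H
H → N
N → K
K → M
M → J
J → C
C → I
C → B
B → D
D → E
E → A
N → G

F -> O -> P -> L -> T -> S -> Q -> R -> H -> N -> K -> M -> J -> C -> I -> B -> D -> E -> A -> G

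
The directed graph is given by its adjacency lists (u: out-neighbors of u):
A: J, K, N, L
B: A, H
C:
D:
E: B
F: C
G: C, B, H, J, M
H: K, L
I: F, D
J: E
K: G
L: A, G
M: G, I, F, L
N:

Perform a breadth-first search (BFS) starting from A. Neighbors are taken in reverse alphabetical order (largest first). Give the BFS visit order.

Visit A; enqueue N, L, K, J → queue [N, L, K, J]
Visit N → queue [L, K, J]
Visit L; enqueue G → queue [K, J, G]
Visit K → queue [J, G]
Visit J; enqueue E → queue [G, E]
Visit G; enqueue M, H, C, B → queue [E, M, H, C, B]
Visit E → queue [M, H, C, B]
Visit M; enqueue I, F → queue [H, C, B, I, F]
Visit H → queue [C, B, I, F]
Visit C → queue [B, I, F]
Visit B → queue [I, F]
Visit I; enqueue D → queue [F, D]
Visit F → queue [D]
Visit D → queue []

A -> N -> L -> K -> J -> G -> E -> M -> H -> C -> B -> I -> F -> D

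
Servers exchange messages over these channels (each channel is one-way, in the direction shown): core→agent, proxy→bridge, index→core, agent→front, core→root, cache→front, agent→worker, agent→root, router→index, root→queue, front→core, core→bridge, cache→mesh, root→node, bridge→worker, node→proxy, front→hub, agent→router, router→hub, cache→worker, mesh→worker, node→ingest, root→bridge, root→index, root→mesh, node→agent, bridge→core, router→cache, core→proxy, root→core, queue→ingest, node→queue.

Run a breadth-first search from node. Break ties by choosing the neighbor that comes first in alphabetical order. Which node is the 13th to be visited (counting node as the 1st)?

Visit node; enqueue agent, ingest, proxy, queue → queue [agent, ingest, proxy, queue]
Visit agent; enqueue front, root, router, worker → queue [ingest, proxy, queue, front, root, router, worker]
Visit ingest → queue [proxy, queue, front, root, router, worker]
Visit proxy; enqueue bridge → queue [queue, front, root, router, worker, bridge]
Visit queue → queue [front, root, router, worker, bridge]
Visit front; enqueue core, hub → queue [root, router, worker, bridge, core, hub]
Visit root; enqueue index, mesh → queue [router, worker, bridge, core, hub, index, mesh]
Visit router; enqueue cache → queue [worker, bridge, core, hub, index, mesh, cache]
Visit worker → queue [bridge, core, hub, index, mesh, cache]
Visit bridge → queue [core, hub, index, mesh, cache]
Visit core → queue [hub, index, mesh, cache]
Visit hub → queue [index, mesh, cache]
Visit index → queue [mesh, cache]
Visit mesh → queue [cache]
Visit cache → queue []

Visit order: node, agent, ingest, proxy, queue, front, root, router, worker, bridge, core, hub, index, mesh, cache

index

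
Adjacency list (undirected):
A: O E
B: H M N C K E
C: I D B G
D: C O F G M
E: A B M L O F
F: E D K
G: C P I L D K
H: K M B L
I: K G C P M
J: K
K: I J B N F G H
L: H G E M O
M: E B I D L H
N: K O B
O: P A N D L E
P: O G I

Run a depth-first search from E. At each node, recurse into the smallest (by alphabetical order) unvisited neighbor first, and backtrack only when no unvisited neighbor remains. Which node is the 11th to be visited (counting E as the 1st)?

I

Visit E
E → A
A → O
O → D
D → C
C → B
B → H
H → K
K → F
K → G
G → I
I → M
M → L
I → P
K → J
K → N

Visit order: E, A, O, D, C, B, H, K, F, G, I, M, L, P, J, N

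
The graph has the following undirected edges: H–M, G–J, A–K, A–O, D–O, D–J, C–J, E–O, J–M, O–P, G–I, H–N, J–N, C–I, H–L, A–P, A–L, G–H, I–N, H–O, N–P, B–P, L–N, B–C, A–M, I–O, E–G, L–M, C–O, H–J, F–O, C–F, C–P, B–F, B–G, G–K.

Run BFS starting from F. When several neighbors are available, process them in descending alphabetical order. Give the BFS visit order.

F, O, C, B, P, I, H, E, D, A, J, G, N, M, L, K

Visit F; enqueue O, C, B → queue [O, C, B]
Visit O; enqueue P, I, H, E, D, A → queue [C, B, P, I, H, E, D, A]
Visit C; enqueue J → queue [B, P, I, H, E, D, A, J]
Visit B; enqueue G → queue [P, I, H, E, D, A, J, G]
Visit P; enqueue N → queue [I, H, E, D, A, J, G, N]
Visit I → queue [H, E, D, A, J, G, N]
Visit H; enqueue M, L → queue [E, D, A, J, G, N, M, L]
Visit E → queue [D, A, J, G, N, M, L]
Visit D → queue [A, J, G, N, M, L]
Visit A; enqueue K → queue [J, G, N, M, L, K]
Visit J → queue [G, N, M, L, K]
Visit G → queue [N, M, L, K]
Visit N → queue [M, L, K]
Visit M → queue [L, K]
Visit L → queue [K]
Visit K → queue []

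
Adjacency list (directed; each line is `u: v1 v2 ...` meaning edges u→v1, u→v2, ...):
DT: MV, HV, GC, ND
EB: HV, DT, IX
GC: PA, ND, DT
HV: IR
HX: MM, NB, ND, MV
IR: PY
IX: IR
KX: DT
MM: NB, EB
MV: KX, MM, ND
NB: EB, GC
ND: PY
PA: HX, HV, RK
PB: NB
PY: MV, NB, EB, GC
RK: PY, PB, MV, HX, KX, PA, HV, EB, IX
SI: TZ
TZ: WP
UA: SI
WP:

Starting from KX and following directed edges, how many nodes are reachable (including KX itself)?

BFS from KX visits: KX, DT, MV, HV, GC, ND, MM, IR, PA, PY, NB, EB, HX, RK, IX, PB
Reachable nodes: 16 of 20 total.

16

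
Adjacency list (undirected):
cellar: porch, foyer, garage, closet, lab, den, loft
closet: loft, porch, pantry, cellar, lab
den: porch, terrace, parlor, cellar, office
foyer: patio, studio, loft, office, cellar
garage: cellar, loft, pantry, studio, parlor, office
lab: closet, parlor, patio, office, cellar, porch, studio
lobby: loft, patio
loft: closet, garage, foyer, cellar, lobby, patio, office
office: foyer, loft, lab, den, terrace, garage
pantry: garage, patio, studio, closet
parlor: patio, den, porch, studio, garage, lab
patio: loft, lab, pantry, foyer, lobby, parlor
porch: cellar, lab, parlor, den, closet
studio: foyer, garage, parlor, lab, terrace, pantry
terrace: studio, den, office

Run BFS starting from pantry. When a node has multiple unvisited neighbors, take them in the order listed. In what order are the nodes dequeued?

pantry -> garage -> patio -> studio -> closet -> cellar -> loft -> parlor -> office -> lab -> foyer -> lobby -> terrace -> porch -> den

Visit pantry; enqueue garage, patio, studio, closet → queue [garage, patio, studio, closet]
Visit garage; enqueue cellar, loft, parlor, office → queue [patio, studio, closet, cellar, loft, parlor, office]
Visit patio; enqueue lab, foyer, lobby → queue [studio, closet, cellar, loft, parlor, office, lab, foyer, lobby]
Visit studio; enqueue terrace → queue [closet, cellar, loft, parlor, office, lab, foyer, lobby, terrace]
Visit closet; enqueue porch → queue [cellar, loft, parlor, office, lab, foyer, lobby, terrace, porch]
Visit cellar; enqueue den → queue [loft, parlor, office, lab, foyer, lobby, terrace, porch, den]
Visit loft → queue [parlor, office, lab, foyer, lobby, terrace, porch, den]
Visit parlor → queue [office, lab, foyer, lobby, terrace, porch, den]
Visit office → queue [lab, foyer, lobby, terrace, porch, den]
Visit lab → queue [foyer, lobby, terrace, porch, den]
Visit foyer → queue [lobby, terrace, porch, den]
Visit lobby → queue [terrace, porch, den]
Visit terrace → queue [porch, den]
Visit porch → queue [den]
Visit den → queue []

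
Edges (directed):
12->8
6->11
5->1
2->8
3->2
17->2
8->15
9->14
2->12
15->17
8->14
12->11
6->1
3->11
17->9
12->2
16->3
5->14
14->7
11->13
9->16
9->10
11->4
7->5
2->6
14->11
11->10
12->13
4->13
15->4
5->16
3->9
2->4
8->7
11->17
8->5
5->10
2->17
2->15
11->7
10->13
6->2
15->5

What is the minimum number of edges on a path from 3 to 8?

Level 0: 3
Level 1: 2, 9, 11
Level 2: 4, 6, 7, 8, 10, 12, 13, 14, 15, 16, 17
Level 3: 1, 5
8 first appears at level 2.

2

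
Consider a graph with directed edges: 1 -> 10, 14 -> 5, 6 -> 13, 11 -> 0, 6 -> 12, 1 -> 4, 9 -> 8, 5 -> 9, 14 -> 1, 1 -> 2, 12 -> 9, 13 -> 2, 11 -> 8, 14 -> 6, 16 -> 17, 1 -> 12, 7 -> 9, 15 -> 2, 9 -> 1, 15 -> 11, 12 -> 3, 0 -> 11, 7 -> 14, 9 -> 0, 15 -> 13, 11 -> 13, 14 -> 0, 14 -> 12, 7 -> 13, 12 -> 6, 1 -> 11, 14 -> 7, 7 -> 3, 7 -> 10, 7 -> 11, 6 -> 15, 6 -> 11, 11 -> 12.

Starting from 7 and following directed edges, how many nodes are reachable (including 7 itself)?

BFS from 7 visits: 7, 3, 9, 10, 11, 13, 14, 0, 1, 8, 12, 2, 5, 6, 4, 15
Reachable nodes: 16 of 18 total.

16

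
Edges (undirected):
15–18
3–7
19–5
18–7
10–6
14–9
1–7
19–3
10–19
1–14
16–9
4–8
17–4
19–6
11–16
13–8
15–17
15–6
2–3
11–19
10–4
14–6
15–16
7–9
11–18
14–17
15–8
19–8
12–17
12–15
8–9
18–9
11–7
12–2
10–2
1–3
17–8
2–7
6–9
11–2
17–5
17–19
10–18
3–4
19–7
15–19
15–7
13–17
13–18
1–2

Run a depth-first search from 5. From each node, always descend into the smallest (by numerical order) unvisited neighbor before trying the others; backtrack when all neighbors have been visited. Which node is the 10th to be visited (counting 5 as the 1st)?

10

Visit 5
5 → 17
17 → 4
4 → 3
3 → 1
1 → 2
2 → 7
7 → 9
9 → 6
6 → 10
10 → 18
18 → 11
11 → 16
16 → 15
15 → 8
8 → 13
8 → 19
15 → 12
6 → 14

Visit order: 5, 17, 4, 3, 1, 2, 7, 9, 6, 10, 18, 11, 16, 15, 8, 13, 19, 12, 14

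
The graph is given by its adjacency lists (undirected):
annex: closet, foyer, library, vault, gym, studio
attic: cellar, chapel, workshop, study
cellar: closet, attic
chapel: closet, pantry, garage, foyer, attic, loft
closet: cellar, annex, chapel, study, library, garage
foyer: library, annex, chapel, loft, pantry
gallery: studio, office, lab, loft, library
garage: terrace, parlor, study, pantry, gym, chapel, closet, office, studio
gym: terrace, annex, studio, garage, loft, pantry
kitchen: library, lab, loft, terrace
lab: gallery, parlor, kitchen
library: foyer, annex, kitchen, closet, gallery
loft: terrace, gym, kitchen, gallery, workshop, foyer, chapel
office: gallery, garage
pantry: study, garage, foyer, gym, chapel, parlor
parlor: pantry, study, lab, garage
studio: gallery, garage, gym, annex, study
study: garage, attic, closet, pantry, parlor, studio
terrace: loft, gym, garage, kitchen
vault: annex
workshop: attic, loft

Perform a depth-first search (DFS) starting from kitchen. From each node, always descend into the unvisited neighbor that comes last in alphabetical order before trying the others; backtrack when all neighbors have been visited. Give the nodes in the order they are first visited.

Visit kitchen
kitchen → terrace
terrace → loft
loft → workshop
workshop → attic
attic → study
study → studio
studio → gym
gym → pantry
pantry → parlor
parlor → lab
lab → gallery
gallery → office
office → garage
garage → closet
closet → library
library → foyer
foyer → chapel
foyer → annex
annex → vault
closet → cellar

kitchen, terrace, loft, workshop, attic, study, studio, gym, pantry, parlor, lab, gallery, office, garage, closet, library, foyer, chapel, annex, vault, cellar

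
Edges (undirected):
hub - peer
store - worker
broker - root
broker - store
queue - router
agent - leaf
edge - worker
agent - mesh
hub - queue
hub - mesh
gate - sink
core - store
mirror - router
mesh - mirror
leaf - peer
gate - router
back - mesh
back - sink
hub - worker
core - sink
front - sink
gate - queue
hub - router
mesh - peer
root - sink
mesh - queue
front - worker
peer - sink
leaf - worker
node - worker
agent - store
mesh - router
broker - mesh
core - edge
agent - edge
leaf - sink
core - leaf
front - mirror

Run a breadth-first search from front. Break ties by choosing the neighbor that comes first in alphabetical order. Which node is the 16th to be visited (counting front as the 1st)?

Visit front; enqueue mirror, sink, worker → queue [mirror, sink, worker]
Visit mirror; enqueue mesh, router → queue [sink, worker, mesh, router]
Visit sink; enqueue back, core, gate, leaf, peer, root → queue [worker, mesh, router, back, core, gate, leaf, peer, root]
Visit worker; enqueue edge, hub, node, store → queue [mesh, router, back, core, gate, leaf, peer, root, edge, hub, node, store]
Visit mesh; enqueue agent, broker, queue → queue [router, back, core, gate, leaf, peer, root, edge, hub, node, store, agent, broker, queue]
Visit router → queue [back, core, gate, leaf, peer, root, edge, hub, node, store, agent, broker, queue]
Visit back → queue [core, gate, leaf, peer, root, edge, hub, node, store, agent, broker, queue]
Visit core → queue [gate, leaf, peer, root, edge, hub, node, store, agent, broker, queue]
Visit gate → queue [leaf, peer, root, edge, hub, node, store, agent, broker, queue]
Visit leaf → queue [peer, root, edge, hub, node, store, agent, broker, queue]
Visit peer → queue [root, edge, hub, node, store, agent, broker, queue]
Visit root → queue [edge, hub, node, store, agent, broker, queue]
Visit edge → queue [hub, node, store, agent, broker, queue]
Visit hub → queue [node, store, agent, broker, queue]
Visit node → queue [store, agent, broker, queue]
Visit store → queue [agent, broker, queue]
Visit agent → queue [broker, queue]
Visit broker → queue [queue]
Visit queue → queue []

Visit order: front, mirror, sink, worker, mesh, router, back, core, gate, leaf, peer, root, edge, hub, node, store, agent, broker, queue

store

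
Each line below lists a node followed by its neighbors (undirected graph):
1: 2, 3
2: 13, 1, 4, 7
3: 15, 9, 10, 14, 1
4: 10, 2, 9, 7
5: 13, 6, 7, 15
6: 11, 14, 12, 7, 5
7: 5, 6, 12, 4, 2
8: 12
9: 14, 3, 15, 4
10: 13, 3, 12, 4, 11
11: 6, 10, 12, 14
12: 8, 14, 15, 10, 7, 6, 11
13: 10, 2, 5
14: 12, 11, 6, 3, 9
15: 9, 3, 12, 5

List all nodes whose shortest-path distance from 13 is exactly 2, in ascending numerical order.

1, 3, 4, 6, 7, 11, 12, 15

Level 0: 13
Level 1: 2, 5, 10
Level 2: 1, 3, 4, 6, 7, 11, 12, 15
Level 3: 8, 9, 14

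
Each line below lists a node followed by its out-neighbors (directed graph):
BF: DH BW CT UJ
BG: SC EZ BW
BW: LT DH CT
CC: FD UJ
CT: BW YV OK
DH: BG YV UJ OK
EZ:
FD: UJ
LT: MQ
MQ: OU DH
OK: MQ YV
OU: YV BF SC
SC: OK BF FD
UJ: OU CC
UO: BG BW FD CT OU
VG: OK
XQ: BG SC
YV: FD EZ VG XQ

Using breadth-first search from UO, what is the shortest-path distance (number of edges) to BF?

Level 0: UO
Level 1: BG, BW, CT, FD, OU
Level 2: BF, DH, EZ, LT, OK, SC, UJ, YV
Level 3: CC, MQ, VG, XQ
BF first appears at level 2.

2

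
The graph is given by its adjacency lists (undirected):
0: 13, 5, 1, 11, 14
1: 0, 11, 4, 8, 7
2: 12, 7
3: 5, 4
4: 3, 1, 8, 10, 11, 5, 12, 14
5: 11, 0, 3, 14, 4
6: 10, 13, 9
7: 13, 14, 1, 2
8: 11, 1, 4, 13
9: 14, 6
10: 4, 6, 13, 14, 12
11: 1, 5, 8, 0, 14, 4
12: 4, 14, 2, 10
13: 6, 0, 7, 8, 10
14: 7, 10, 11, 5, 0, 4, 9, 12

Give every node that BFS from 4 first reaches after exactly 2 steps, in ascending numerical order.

0, 2, 6, 7, 9, 13

Level 0: 4
Level 1: 1, 3, 5, 8, 10, 11, 12, 14
Level 2: 0, 2, 6, 7, 9, 13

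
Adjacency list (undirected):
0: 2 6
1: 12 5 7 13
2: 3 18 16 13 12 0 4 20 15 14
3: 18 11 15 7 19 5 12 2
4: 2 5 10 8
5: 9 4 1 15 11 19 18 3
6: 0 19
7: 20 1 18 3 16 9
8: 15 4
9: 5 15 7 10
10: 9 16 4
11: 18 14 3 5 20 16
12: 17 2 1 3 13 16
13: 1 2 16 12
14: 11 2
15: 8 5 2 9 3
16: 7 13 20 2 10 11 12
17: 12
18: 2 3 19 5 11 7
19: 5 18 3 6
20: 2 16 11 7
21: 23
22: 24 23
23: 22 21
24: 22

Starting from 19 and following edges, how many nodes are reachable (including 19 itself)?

21

BFS from 19 visits: 19, 3, 5, 6, 18, 2, 7, 11, 12, 15, 1, 4, 9, 0, 13, 14, 16, 20, 17, 8, 10
Reachable nodes: 21 of 25 total.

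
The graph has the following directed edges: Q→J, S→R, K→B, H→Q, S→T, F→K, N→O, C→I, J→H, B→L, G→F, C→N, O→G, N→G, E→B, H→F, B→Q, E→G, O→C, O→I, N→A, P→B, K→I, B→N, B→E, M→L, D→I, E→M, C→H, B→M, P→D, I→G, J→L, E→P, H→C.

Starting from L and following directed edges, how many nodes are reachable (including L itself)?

1

BFS from L visits: L
Reachable nodes: 1 of 20 total.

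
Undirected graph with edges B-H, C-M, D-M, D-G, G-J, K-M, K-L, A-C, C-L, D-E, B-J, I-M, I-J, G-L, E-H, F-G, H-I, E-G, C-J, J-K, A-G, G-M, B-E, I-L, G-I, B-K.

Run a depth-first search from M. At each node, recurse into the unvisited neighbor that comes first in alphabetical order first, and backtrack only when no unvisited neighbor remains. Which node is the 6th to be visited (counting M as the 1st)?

Visit M
M → C
C → A
A → G
G → D
D → E
E → B
B → H
H → I
I → J
J → K
K → L
G → F

Visit order: M, C, A, G, D, E, B, H, I, J, K, L, F

E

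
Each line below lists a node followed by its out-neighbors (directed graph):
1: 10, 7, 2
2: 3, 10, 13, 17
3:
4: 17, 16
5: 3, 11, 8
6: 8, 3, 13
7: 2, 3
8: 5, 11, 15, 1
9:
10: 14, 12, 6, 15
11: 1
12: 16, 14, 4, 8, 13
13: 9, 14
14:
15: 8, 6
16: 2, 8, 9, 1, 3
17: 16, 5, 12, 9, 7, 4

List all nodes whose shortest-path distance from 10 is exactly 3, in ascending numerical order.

Level 0: 10
Level 1: 6, 12, 14, 15
Level 2: 3, 4, 8, 13, 16
Level 3: 1, 2, 5, 9, 11, 17
Level 4: 7

1, 2, 5, 9, 11, 17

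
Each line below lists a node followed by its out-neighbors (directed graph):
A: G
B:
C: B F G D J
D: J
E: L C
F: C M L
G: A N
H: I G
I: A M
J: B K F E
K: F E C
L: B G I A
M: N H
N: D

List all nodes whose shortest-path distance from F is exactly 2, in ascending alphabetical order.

A, B, D, G, H, I, J, N

Level 0: F
Level 1: C, L, M
Level 2: A, B, D, G, H, I, J, N
Level 3: E, K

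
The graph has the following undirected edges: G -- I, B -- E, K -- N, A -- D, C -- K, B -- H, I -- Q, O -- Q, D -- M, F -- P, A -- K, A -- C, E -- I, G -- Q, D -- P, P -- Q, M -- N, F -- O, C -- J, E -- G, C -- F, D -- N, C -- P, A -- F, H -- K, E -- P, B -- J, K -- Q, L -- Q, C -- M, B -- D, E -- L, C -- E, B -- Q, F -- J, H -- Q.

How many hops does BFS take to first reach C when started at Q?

2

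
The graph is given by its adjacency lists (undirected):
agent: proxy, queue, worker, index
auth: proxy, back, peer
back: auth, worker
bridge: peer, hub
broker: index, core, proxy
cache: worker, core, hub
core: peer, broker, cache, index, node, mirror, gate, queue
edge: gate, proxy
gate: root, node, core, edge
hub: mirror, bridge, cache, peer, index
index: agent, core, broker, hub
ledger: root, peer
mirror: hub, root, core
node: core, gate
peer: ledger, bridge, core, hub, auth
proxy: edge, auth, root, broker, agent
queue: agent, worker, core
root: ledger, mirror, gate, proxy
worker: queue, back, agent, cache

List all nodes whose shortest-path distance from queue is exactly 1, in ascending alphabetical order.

agent, core, worker

Level 0: queue
Level 1: agent, core, worker
Level 2: back, broker, cache, gate, index, mirror, node, peer, proxy
Level 3: auth, bridge, edge, hub, ledger, root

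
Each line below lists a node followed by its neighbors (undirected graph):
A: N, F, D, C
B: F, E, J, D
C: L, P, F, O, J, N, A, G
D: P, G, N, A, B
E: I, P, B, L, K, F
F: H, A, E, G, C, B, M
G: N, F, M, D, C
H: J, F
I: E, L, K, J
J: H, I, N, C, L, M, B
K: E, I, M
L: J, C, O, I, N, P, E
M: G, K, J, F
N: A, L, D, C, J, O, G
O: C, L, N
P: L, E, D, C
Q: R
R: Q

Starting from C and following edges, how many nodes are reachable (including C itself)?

BFS from C visits: C, A, F, G, J, L, N, O, P, D, B, E, H, M, I, K
Reachable nodes: 16 of 18 total.

16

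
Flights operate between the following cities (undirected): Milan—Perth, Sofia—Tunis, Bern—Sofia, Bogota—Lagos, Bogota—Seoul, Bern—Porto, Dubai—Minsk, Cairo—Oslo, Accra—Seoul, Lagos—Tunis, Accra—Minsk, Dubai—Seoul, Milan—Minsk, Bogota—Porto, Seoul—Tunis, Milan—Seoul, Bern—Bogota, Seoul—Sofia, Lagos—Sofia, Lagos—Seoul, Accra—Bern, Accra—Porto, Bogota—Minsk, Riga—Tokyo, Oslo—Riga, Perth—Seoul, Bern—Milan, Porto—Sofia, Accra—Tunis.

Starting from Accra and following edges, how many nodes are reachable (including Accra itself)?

BFS from Accra visits: Accra, Bern, Minsk, Porto, Seoul, Tunis, Bogota, Milan, Sofia, Dubai, Lagos, Perth
Reachable nodes: 12 of 16 total.

12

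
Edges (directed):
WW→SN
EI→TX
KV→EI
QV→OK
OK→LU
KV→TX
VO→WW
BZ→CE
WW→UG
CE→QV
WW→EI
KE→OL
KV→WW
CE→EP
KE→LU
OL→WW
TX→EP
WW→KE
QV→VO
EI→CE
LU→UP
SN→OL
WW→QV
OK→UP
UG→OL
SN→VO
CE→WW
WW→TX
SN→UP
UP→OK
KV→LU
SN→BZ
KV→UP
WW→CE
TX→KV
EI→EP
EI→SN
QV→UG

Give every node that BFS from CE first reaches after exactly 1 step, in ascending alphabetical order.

Level 0: CE
Level 1: EP, QV, WW
Level 2: EI, KE, OK, SN, TX, UG, VO
Level 3: BZ, KV, LU, OL, UP

EP, QV, WW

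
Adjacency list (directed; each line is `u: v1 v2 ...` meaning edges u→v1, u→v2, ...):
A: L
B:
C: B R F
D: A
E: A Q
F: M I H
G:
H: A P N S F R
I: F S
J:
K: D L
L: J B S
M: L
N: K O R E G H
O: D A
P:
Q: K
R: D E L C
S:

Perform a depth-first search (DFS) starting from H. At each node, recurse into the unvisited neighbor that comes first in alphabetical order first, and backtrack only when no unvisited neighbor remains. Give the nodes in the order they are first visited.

H, A, L, B, J, S, F, I, M, N, E, Q, K, D, G, O, R, C, P

Visit H
H → A
A → L
L → B
L → J
L → S
H → F
F → I
F → M
H → N
N → E
E → Q
Q → K
K → D
N → G
N → O
N → R
R → C
H → P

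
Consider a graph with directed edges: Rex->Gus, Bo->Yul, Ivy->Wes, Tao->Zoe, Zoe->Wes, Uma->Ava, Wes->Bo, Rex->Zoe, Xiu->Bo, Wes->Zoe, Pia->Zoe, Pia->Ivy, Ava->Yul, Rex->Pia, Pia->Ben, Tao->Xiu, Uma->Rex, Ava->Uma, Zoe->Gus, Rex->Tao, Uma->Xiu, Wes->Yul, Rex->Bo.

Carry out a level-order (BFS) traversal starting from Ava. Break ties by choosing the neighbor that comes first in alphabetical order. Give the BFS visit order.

Visit Ava; enqueue Uma, Yul → queue [Uma, Yul]
Visit Uma; enqueue Rex, Xiu → queue [Yul, Rex, Xiu]
Visit Yul → queue [Rex, Xiu]
Visit Rex; enqueue Bo, Gus, Pia, Tao, Zoe → queue [Xiu, Bo, Gus, Pia, Tao, Zoe]
Visit Xiu → queue [Bo, Gus, Pia, Tao, Zoe]
Visit Bo → queue [Gus, Pia, Tao, Zoe]
Visit Gus → queue [Pia, Tao, Zoe]
Visit Pia; enqueue Ben, Ivy → queue [Tao, Zoe, Ben, Ivy]
Visit Tao → queue [Zoe, Ben, Ivy]
Visit Zoe; enqueue Wes → queue [Ben, Ivy, Wes]
Visit Ben → queue [Ivy, Wes]
Visit Ivy → queue [Wes]
Visit Wes → queue []

Ava, Uma, Yul, Rex, Xiu, Bo, Gus, Pia, Tao, Zoe, Ben, Ivy, Wes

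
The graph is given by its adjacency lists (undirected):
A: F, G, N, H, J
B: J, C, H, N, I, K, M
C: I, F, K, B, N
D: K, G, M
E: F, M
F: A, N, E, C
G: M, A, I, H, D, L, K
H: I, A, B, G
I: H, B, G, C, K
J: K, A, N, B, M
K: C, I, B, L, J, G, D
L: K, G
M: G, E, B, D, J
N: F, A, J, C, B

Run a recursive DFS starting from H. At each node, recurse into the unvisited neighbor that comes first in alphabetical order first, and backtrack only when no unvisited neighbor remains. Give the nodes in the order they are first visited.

H, A, F, C, B, I, G, D, K, J, M, E, N, L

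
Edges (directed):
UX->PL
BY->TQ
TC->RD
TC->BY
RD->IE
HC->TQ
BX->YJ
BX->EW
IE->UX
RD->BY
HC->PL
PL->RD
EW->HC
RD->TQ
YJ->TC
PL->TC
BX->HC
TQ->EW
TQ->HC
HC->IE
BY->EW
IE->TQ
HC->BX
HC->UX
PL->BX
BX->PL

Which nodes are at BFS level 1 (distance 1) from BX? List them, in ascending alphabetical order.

EW, HC, PL, YJ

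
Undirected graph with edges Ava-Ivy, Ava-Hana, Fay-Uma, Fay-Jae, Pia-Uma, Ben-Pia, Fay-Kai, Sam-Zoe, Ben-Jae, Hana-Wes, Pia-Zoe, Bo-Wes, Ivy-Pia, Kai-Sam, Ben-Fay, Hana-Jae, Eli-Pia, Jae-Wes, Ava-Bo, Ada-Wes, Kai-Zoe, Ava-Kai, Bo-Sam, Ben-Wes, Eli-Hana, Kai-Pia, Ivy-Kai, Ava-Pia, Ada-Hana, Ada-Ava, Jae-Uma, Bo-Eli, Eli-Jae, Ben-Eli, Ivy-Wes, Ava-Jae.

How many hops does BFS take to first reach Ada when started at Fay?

Level 0: Fay
Level 1: Ben, Jae, Kai, Uma
Level 2: Ava, Eli, Hana, Ivy, Pia, Sam, Wes, Zoe
Level 3: Ada, Bo
Ada first appears at level 3.

3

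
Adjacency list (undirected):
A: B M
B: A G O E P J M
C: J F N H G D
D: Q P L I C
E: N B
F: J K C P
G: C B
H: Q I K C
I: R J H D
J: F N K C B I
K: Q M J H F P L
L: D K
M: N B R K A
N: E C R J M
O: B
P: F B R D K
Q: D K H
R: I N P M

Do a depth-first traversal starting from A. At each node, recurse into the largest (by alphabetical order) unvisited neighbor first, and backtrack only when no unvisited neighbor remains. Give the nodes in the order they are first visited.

A, M, R, P, K, Q, H, I, J, N, E, B, O, G, C, F, D, L

Visit A
A → M
M → R
R → P
P → K
K → Q
Q → H
H → I
I → J
J → N
N → E
E → B
B → O
B → G
G → C
C → F
C → D
D → L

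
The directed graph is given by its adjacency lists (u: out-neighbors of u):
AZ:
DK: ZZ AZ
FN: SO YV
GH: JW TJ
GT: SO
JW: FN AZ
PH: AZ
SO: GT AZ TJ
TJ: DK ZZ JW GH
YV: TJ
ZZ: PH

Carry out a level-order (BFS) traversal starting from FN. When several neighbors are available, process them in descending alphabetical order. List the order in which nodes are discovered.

Visit FN; enqueue YV, SO → queue [YV, SO]
Visit YV; enqueue TJ → queue [SO, TJ]
Visit SO; enqueue GT, AZ → queue [TJ, GT, AZ]
Visit TJ; enqueue ZZ, JW, GH, DK → queue [GT, AZ, ZZ, JW, GH, DK]
Visit GT → queue [AZ, ZZ, JW, GH, DK]
Visit AZ → queue [ZZ, JW, GH, DK]
Visit ZZ; enqueue PH → queue [JW, GH, DK, PH]
Visit JW → queue [GH, DK, PH]
Visit GH → queue [DK, PH]
Visit DK → queue [PH]
Visit PH → queue []

FN -> YV -> SO -> TJ -> GT -> AZ -> ZZ -> JW -> GH -> DK -> PH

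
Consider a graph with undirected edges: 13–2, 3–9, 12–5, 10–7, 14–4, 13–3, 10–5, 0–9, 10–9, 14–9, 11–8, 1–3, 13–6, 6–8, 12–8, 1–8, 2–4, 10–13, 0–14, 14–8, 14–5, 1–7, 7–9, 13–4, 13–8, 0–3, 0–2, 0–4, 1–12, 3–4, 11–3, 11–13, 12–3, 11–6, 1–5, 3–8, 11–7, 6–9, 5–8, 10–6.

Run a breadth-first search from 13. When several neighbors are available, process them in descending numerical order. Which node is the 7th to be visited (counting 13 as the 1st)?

3

Visit 13; enqueue 11, 10, 8, 6, 4, 3, 2 → queue [11, 10, 8, 6, 4, 3, 2]
Visit 11; enqueue 7 → queue [10, 8, 6, 4, 3, 2, 7]
Visit 10; enqueue 9, 5 → queue [8, 6, 4, 3, 2, 7, 9, 5]
Visit 8; enqueue 14, 12, 1 → queue [6, 4, 3, 2, 7, 9, 5, 14, 12, 1]
Visit 6 → queue [4, 3, 2, 7, 9, 5, 14, 12, 1]
Visit 4; enqueue 0 → queue [3, 2, 7, 9, 5, 14, 12, 1, 0]
Visit 3 → queue [2, 7, 9, 5, 14, 12, 1, 0]
Visit 2 → queue [7, 9, 5, 14, 12, 1, 0]
Visit 7 → queue [9, 5, 14, 12, 1, 0]
Visit 9 → queue [5, 14, 12, 1, 0]
Visit 5 → queue [14, 12, 1, 0]
Visit 14 → queue [12, 1, 0]
Visit 12 → queue [1, 0]
Visit 1 → queue [0]
Visit 0 → queue []

Visit order: 13, 11, 10, 8, 6, 4, 3, 2, 7, 9, 5, 14, 12, 1, 0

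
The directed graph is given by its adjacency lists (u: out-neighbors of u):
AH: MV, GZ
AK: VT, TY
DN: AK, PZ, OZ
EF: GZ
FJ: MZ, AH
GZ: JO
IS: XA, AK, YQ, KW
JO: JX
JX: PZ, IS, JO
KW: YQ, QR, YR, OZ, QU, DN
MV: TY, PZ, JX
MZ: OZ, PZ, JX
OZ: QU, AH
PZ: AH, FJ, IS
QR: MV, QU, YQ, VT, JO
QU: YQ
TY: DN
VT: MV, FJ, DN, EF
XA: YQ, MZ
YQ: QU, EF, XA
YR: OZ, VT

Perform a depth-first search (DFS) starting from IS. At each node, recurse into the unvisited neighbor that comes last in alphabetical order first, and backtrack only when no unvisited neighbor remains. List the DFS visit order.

Visit IS
IS → YQ
YQ → XA
XA → MZ
MZ → PZ
PZ → FJ
FJ → AH
AH → MV
MV → TY
TY → DN
DN → OZ
OZ → QU
DN → AK
AK → VT
VT → EF
EF → GZ
GZ → JO
JO → JX
IS → KW
KW → YR
KW → QR

IS YQ XA MZ PZ FJ AH MV TY DN OZ QU AK VT EF GZ JO JX KW YR QR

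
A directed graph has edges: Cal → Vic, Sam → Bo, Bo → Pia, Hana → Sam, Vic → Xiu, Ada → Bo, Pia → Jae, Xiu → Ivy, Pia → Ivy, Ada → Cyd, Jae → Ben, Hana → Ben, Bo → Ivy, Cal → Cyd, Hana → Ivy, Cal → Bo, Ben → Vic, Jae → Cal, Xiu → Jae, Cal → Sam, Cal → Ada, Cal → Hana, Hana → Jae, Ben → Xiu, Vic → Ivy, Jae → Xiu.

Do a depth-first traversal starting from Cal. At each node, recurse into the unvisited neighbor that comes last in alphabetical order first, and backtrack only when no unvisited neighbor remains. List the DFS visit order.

Visit Cal
Cal → Vic
Vic → Xiu
Xiu → Jae
Jae → Ben
Xiu → Ivy
Cal → Sam
Sam → Bo
Bo → Pia
Cal → Hana
Cal → Cyd
Cal → Ada

Cal, Vic, Xiu, Jae, Ben, Ivy, Sam, Bo, Pia, Hana, Cyd, Ada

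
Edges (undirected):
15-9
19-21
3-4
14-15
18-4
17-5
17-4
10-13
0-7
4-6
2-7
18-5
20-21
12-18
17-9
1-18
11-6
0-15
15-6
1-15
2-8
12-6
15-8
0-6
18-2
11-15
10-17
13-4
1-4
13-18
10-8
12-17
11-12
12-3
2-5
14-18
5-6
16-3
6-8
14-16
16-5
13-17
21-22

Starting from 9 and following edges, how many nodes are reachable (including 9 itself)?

19

BFS from 9 visits: 9, 15, 17, 0, 1, 6, 8, 11, 14, 4, 5, 10, 12, 13, 7, 18, 2, 16, 3
Reachable nodes: 19 of 23 total.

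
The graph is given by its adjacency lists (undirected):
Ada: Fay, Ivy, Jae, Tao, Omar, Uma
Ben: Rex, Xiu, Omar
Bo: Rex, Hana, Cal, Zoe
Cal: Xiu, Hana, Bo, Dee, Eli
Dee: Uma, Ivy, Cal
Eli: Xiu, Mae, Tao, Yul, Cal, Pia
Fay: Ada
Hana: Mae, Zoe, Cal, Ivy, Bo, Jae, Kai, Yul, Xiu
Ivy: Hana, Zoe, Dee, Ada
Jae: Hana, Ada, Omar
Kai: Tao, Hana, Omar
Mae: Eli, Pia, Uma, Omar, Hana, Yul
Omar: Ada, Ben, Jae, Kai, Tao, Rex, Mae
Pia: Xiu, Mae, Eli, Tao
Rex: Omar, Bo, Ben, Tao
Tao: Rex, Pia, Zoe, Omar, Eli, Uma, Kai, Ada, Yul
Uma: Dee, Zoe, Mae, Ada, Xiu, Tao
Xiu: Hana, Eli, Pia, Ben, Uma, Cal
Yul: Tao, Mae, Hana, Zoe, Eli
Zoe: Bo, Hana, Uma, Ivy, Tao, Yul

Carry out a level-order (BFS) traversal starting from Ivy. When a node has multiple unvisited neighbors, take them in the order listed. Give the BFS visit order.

Visit Ivy; enqueue Hana, Zoe, Dee, Ada → queue [Hana, Zoe, Dee, Ada]
Visit Hana; enqueue Mae, Cal, Bo, Jae, Kai, Yul, Xiu → queue [Zoe, Dee, Ada, Mae, Cal, Bo, Jae, Kai, Yul, Xiu]
Visit Zoe; enqueue Uma, Tao → queue [Dee, Ada, Mae, Cal, Bo, Jae, Kai, Yul, Xiu, Uma, Tao]
Visit Dee → queue [Ada, Mae, Cal, Bo, Jae, Kai, Yul, Xiu, Uma, Tao]
Visit Ada; enqueue Fay, Omar → queue [Mae, Cal, Bo, Jae, Kai, Yul, Xiu, Uma, Tao, Fay, Omar]
Visit Mae; enqueue Eli, Pia → queue [Cal, Bo, Jae, Kai, Yul, Xiu, Uma, Tao, Fay, Omar, Eli, Pia]
Visit Cal → queue [Bo, Jae, Kai, Yul, Xiu, Uma, Tao, Fay, Omar, Eli, Pia]
Visit Bo; enqueue Rex → queue [Jae, Kai, Yul, Xiu, Uma, Tao, Fay, Omar, Eli, Pia, Rex]
Visit Jae → queue [Kai, Yul, Xiu, Uma, Tao, Fay, Omar, Eli, Pia, Rex]
Visit Kai → queue [Yul, Xiu, Uma, Tao, Fay, Omar, Eli, Pia, Rex]
Visit Yul → queue [Xiu, Uma, Tao, Fay, Omar, Eli, Pia, Rex]
Visit Xiu; enqueue Ben → queue [Uma, Tao, Fay, Omar, Eli, Pia, Rex, Ben]
Visit Uma → queue [Tao, Fay, Omar, Eli, Pia, Rex, Ben]
Visit Tao → queue [Fay, Omar, Eli, Pia, Rex, Ben]
Visit Fay → queue [Omar, Eli, Pia, Rex, Ben]
Visit Omar → queue [Eli, Pia, Rex, Ben]
Visit Eli → queue [Pia, Rex, Ben]
Visit Pia → queue [Rex, Ben]
Visit Rex → queue [Ben]
Visit Ben → queue []

Ivy, Hana, Zoe, Dee, Ada, Mae, Cal, Bo, Jae, Kai, Yul, Xiu, Uma, Tao, Fay, Omar, Eli, Pia, Rex, Ben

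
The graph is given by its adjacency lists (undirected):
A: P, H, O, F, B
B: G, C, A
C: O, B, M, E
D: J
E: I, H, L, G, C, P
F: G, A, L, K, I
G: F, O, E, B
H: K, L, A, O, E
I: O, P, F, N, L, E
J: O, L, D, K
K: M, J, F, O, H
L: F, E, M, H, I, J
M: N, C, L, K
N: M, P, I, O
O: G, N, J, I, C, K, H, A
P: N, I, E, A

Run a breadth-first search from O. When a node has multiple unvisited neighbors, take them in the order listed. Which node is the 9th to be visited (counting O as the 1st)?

A

Visit O; enqueue G, N, J, I, C, K, H, A → queue [G, N, J, I, C, K, H, A]
Visit G; enqueue F, E, B → queue [N, J, I, C, K, H, A, F, E, B]
Visit N; enqueue M, P → queue [J, I, C, K, H, A, F, E, B, M, P]
Visit J; enqueue L, D → queue [I, C, K, H, A, F, E, B, M, P, L, D]
Visit I → queue [C, K, H, A, F, E, B, M, P, L, D]
Visit C → queue [K, H, A, F, E, B, M, P, L, D]
Visit K → queue [H, A, F, E, B, M, P, L, D]
Visit H → queue [A, F, E, B, M, P, L, D]
Visit A → queue [F, E, B, M, P, L, D]
Visit F → queue [E, B, M, P, L, D]
Visit E → queue [B, M, P, L, D]
Visit B → queue [M, P, L, D]
Visit M → queue [P, L, D]
Visit P → queue [L, D]
Visit L → queue [D]
Visit D → queue []

Visit order: O, G, N, J, I, C, K, H, A, F, E, B, M, P, L, D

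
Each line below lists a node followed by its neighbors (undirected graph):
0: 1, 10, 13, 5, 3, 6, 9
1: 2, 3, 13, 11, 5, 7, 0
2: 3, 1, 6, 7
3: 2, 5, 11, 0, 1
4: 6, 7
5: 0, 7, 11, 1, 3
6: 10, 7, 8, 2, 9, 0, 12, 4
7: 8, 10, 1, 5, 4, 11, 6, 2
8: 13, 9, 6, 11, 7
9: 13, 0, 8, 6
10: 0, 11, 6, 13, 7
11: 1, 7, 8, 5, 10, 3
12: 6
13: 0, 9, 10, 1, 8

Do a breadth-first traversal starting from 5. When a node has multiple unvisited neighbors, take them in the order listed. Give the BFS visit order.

5 → 0 → 7 → 11 → 1 → 3 → 10 → 13 → 6 → 9 → 8 → 4 → 2 → 12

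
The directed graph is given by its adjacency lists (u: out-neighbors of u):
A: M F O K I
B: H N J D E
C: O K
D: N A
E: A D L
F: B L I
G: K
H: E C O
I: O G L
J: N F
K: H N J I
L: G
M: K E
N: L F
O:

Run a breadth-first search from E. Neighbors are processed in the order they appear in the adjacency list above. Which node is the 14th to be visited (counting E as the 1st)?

J

Visit E; enqueue A, D, L → queue [A, D, L]
Visit A; enqueue M, F, O, K, I → queue [D, L, M, F, O, K, I]
Visit D; enqueue N → queue [L, M, F, O, K, I, N]
Visit L; enqueue G → queue [M, F, O, K, I, N, G]
Visit M → queue [F, O, K, I, N, G]
Visit F; enqueue B → queue [O, K, I, N, G, B]
Visit O → queue [K, I, N, G, B]
Visit K; enqueue H, J → queue [I, N, G, B, H, J]
Visit I → queue [N, G, B, H, J]
Visit N → queue [G, B, H, J]
Visit G → queue [B, H, J]
Visit B → queue [H, J]
Visit H; enqueue C → queue [J, C]
Visit J → queue [C]
Visit C → queue []

Visit order: E, A, D, L, M, F, O, K, I, N, G, B, H, J, C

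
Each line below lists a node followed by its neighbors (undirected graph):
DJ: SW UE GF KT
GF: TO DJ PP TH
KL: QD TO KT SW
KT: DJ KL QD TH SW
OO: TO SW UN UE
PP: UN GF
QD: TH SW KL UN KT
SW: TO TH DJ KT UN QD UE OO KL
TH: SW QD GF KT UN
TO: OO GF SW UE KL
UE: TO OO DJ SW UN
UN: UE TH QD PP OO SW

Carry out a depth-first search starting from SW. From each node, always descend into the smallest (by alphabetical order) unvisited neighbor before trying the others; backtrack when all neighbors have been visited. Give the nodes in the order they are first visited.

Visit SW
SW → DJ
DJ → GF
GF → PP
PP → UN
UN → OO
OO → TO
TO → KL
KL → KT
KT → QD
QD → TH
TO → UE

SW -> DJ -> GF -> PP -> UN -> OO -> TO -> KL -> KT -> QD -> TH -> UE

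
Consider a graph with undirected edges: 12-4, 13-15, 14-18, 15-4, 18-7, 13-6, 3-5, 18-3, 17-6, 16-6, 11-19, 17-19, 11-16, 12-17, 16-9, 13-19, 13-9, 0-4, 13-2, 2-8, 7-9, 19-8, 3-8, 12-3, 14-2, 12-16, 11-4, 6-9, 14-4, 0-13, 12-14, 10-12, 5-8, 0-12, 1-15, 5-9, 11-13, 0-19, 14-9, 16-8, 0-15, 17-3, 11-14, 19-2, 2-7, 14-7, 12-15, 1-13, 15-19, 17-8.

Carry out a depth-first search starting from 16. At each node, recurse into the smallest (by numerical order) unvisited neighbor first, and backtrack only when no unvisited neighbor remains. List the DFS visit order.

16, 6, 9, 5, 3, 8, 2, 7, 14, 4, 0, 12, 10, 15, 1, 13, 11, 19, 17, 18

Visit 16
16 → 6
6 → 9
9 → 5
5 → 3
3 → 8
8 → 2
2 → 7
7 → 14
14 → 4
4 → 0
0 → 12
12 → 10
12 → 15
15 → 1
1 → 13
13 → 11
11 → 19
19 → 17
14 → 18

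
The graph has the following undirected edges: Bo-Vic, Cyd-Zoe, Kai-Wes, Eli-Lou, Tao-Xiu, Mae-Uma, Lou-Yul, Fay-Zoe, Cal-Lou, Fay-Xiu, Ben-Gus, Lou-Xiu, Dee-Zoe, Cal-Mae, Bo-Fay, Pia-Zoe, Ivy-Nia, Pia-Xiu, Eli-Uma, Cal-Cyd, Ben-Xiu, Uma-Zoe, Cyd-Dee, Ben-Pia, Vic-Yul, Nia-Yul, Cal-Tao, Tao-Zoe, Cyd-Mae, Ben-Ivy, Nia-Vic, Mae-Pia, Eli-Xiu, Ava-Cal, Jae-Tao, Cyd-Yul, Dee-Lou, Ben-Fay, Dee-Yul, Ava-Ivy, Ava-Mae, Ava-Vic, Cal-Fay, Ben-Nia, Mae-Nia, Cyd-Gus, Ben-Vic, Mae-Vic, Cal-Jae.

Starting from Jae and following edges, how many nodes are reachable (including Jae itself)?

BFS from Jae visits: Jae, Cal, Tao, Ava, Cyd, Fay, Lou, Mae, Xiu, Zoe, Ivy, Vic, Dee, Gus, Yul, Ben, Bo, Eli, Nia, Pia, Uma
Reachable nodes: 21 of 23 total.

21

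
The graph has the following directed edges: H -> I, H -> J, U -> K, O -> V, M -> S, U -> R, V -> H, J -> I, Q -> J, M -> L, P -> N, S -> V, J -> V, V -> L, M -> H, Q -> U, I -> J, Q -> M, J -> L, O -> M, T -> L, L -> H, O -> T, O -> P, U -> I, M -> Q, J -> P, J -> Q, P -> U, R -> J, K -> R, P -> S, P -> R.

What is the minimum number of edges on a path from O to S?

2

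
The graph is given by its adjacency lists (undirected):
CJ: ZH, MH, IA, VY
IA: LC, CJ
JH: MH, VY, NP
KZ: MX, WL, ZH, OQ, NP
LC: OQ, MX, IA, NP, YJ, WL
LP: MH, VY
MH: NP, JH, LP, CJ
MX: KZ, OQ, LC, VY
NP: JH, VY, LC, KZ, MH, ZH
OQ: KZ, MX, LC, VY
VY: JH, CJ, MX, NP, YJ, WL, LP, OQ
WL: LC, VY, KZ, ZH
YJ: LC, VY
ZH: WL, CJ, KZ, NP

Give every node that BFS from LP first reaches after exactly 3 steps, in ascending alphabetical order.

Level 0: LP
Level 1: MH, VY
Level 2: CJ, JH, MX, NP, OQ, WL, YJ
Level 3: IA, KZ, LC, ZH

IA, KZ, LC, ZH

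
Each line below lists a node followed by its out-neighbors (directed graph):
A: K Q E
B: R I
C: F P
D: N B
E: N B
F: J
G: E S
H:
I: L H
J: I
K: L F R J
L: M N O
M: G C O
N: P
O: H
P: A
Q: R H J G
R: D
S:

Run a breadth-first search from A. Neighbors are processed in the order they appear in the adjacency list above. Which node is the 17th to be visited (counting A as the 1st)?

Visit A; enqueue K, Q, E → queue [K, Q, E]
Visit K; enqueue L, F, R, J → queue [Q, E, L, F, R, J]
Visit Q; enqueue H, G → queue [E, L, F, R, J, H, G]
Visit E; enqueue N, B → queue [L, F, R, J, H, G, N, B]
Visit L; enqueue M, O → queue [F, R, J, H, G, N, B, M, O]
Visit F → queue [R, J, H, G, N, B, M, O]
Visit R; enqueue D → queue [J, H, G, N, B, M, O, D]
Visit J; enqueue I → queue [H, G, N, B, M, O, D, I]
Visit H → queue [G, N, B, M, O, D, I]
Visit G; enqueue S → queue [N, B, M, O, D, I, S]
Visit N; enqueue P → queue [B, M, O, D, I, S, P]
Visit B → queue [M, O, D, I, S, P]
Visit M; enqueue C → queue [O, D, I, S, P, C]
Visit O → queue [D, I, S, P, C]
Visit D → queue [I, S, P, C]
Visit I → queue [S, P, C]
Visit S → queue [P, C]
Visit P → queue [C]
Visit C → queue []

Visit order: A, K, Q, E, L, F, R, J, H, G, N, B, M, O, D, I, S, P, C

S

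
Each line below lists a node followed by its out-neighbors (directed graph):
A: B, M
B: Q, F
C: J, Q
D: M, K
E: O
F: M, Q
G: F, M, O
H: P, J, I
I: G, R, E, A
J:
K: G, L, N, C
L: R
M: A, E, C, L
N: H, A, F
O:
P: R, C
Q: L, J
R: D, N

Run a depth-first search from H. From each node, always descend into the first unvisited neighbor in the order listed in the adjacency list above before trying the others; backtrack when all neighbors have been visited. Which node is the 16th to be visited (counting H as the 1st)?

Visit H
H → P
P → R
R → D
D → M
M → A
A → B
B → Q
Q → L
Q → J
B → F
M → E
E → O
M → C
D → K
K → G
K → N
H → I

Visit order: H, P, R, D, M, A, B, Q, L, J, F, E, O, C, K, G, N, I

G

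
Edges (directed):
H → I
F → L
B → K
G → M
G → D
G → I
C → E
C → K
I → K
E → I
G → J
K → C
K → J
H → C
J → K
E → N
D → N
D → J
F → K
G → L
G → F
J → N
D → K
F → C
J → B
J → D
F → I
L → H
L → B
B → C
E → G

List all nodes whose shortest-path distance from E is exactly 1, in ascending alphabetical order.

Level 0: E
Level 1: G, I, N
Level 2: D, F, J, K, L, M
Level 3: B, C, H

G, I, N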